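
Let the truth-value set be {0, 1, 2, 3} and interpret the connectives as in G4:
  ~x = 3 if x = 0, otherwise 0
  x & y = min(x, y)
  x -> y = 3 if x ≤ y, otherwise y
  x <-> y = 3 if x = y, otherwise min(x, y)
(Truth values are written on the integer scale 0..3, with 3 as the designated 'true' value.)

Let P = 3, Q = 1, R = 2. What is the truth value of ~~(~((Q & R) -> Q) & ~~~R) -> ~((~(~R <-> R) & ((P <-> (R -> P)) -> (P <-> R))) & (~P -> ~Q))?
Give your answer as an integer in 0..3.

Q & R = 1 & 2 = 1
(Q & R) -> Q = 1 -> 1 = 3
~((Q & R) -> Q) = ~3 = 0
~R = ~2 = 0
~~R = ~0 = 3
~~~R = ~3 = 0
~((Q & R) -> Q) & ~~~R = 0 & 0 = 0
~(~((Q & R) -> Q) & ~~~R) = ~0 = 3
~~(~((Q & R) -> Q) & ~~~R) = ~3 = 0
~R = ~2 = 0
~R <-> R = 0 <-> 2 = 0
~(~R <-> R) = ~0 = 3
R -> P = 2 -> 3 = 3
P <-> (R -> P) = 3 <-> 3 = 3
P <-> R = 3 <-> 2 = 2
(P <-> (R -> P)) -> (P <-> R) = 3 -> 2 = 2
~(~R <-> R) & ((P <-> (R -> P)) -> (P <-> R)) = 3 & 2 = 2
~P = ~3 = 0
~Q = ~1 = 0
~P -> ~Q = 0 -> 0 = 3
(~(~R <-> R) & ((P <-> (R -> P)) -> (P <-> R))) & (~P -> ~Q) = 2 & 3 = 2
~((~(~R <-> R) & ((P <-> (R -> P)) -> (P <-> R))) & (~P -> ~Q)) = ~2 = 0
~~(~((Q & R) -> Q) & ~~~R) -> ~((~(~R <-> R) & ((P <-> (R -> P)) -> (P <-> R))) & (~P -> ~Q)) = 0 -> 0 = 3

3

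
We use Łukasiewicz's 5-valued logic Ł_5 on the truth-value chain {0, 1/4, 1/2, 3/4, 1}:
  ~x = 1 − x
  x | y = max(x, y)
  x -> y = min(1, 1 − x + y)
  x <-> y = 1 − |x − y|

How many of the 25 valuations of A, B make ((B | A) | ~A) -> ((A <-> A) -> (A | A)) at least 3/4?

value 1: 12 assignments (counts)
value 3/4: 2 assignments (counts)
value 1/2: 5 assignments
value 1/4: 1 assignment
value 0: 5 assignments
So 14 of the 25 assignments meet the threshold.

14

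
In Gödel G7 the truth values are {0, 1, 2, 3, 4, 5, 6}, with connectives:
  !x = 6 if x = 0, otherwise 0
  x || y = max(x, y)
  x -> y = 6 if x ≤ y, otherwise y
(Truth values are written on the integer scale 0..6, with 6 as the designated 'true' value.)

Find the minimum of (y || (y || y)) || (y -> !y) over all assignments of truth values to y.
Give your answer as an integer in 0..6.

1

Take y = 1:
y || y = 1 || 1 = 1
y || (y || y) = 1 || 1 = 1
!y = !1 = 0
y -> !y = 1 -> 0 = 0
(y || (y || y)) || (y -> !y) = 1 || 0 = 1
No assignment yields a value below 1, so this is the minimum.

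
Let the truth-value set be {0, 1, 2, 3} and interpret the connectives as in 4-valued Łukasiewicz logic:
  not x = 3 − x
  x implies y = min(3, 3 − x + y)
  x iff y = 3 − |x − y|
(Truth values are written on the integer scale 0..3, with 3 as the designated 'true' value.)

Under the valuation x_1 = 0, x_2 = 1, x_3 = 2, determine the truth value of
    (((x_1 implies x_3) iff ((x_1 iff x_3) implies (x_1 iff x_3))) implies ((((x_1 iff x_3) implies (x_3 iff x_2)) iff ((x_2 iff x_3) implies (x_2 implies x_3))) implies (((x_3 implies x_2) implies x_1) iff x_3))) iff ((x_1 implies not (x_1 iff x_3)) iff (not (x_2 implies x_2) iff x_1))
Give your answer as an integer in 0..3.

2

x_1 implies x_3 = 0 implies 2 = 3
x_1 iff x_3 = 0 iff 2 = 1
x_1 iff x_3 = 0 iff 2 = 1
(x_1 iff x_3) implies (x_1 iff x_3) = 1 implies 1 = 3
(x_1 implies x_3) iff ((x_1 iff x_3) implies (x_1 iff x_3)) = 3 iff 3 = 3
x_1 iff x_3 = 0 iff 2 = 1
x_3 iff x_2 = 2 iff 1 = 2
(x_1 iff x_3) implies (x_3 iff x_2) = 1 implies 2 = 3
x_2 iff x_3 = 1 iff 2 = 2
x_2 implies x_3 = 1 implies 2 = 3
(x_2 iff x_3) implies (x_2 implies x_3) = 2 implies 3 = 3
((x_1 iff x_3) implies (x_3 iff x_2)) iff ((x_2 iff x_3) implies (x_2 implies x_3)) = 3 iff 3 = 3
x_3 implies x_2 = 2 implies 1 = 2
(x_3 implies x_2) implies x_1 = 2 implies 0 = 1
((x_3 implies x_2) implies x_1) iff x_3 = 1 iff 2 = 2
(((x_1 iff x_3) implies (x_3 iff x_2)) iff ((x_2 iff x_3) implies (x_2 implies x_3))) implies (((x_3 implies x_2) implies x_1) iff x_3) = 3 implies 2 = 2
((x_1 implies x_3) iff ((x_1 iff x_3) implies (x_1 iff x_3))) implies ((((x_1 iff x_3) implies (x_3 iff x_2)) iff ((x_2 iff x_3) implies (x_2 implies x_3))) implies (((x_3 implies x_2) implies x_1) iff x_3)) = 3 implies 2 = 2
x_1 iff x_3 = 0 iff 2 = 1
not (x_1 iff x_3) = not 1 = 2
x_1 implies not (x_1 iff x_3) = 0 implies 2 = 3
x_2 implies x_2 = 1 implies 1 = 3
not (x_2 implies x_2) = not 3 = 0
not (x_2 implies x_2) iff x_1 = 0 iff 0 = 3
(x_1 implies not (x_1 iff x_3)) iff (not (x_2 implies x_2) iff x_1) = 3 iff 3 = 3
(((x_1 implies x_3) iff ((x_1 iff x_3) implies (x_1 iff x_3))) implies ((((x_1 iff x_3) implies (x_3 iff x_2)) iff ((x_2 iff x_3) implies (x_2 implies x_3))) implies (((x_3 implies x_2) implies x_1) iff x_3))) iff ((x_1 implies not (x_1 iff x_3)) iff (not (x_2 implies x_2) iff x_1)) = 2 iff 3 = 2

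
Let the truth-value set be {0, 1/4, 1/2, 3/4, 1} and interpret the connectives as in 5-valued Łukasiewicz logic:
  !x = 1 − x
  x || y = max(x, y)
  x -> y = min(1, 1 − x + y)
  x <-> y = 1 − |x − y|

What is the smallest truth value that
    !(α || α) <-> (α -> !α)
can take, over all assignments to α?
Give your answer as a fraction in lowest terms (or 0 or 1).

Take α = 1/2:
α || α = 1/2 || 1/2 = 1/2
!(α || α) = !1/2 = 1/2
!α = !1/2 = 1/2
α -> !α = 1/2 -> 1/2 = 1
!(α || α) <-> (α -> !α) = 1/2 <-> 1 = 1/2
No assignment yields a value below 1/2, so this is the minimum.

1/2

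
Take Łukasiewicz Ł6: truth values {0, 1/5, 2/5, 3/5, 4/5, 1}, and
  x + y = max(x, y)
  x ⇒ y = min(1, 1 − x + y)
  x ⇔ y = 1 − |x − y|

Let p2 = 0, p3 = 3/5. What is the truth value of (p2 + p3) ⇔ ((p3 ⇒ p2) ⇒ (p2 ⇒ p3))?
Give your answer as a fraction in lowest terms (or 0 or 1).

3/5

p2 + p3 = 0 + 3/5 = 3/5
p3 ⇒ p2 = 3/5 ⇒ 0 = 2/5
p2 ⇒ p3 = 0 ⇒ 3/5 = 1
(p3 ⇒ p2) ⇒ (p2 ⇒ p3) = 2/5 ⇒ 1 = 1
(p2 + p3) ⇔ ((p3 ⇒ p2) ⇒ (p2 ⇒ p3)) = 3/5 ⇔ 1 = 3/5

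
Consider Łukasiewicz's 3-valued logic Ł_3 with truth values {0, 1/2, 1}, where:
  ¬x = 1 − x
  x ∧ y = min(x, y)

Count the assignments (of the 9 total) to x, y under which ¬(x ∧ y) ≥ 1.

5

x = 0, y = 0 ↦ 1  ≥
x = 0, y = 1/2 ↦ 1  ≥
x = 0, y = 1 ↦ 1  ≥
x = 1/2, y = 0 ↦ 1  ≥
x = 1/2, y = 1/2 ↦ 1/2  <
x = 1/2, y = 1 ↦ 1/2  <
x = 1, y = 0 ↦ 1  ≥
x = 1, y = 1/2 ↦ 1/2  <
x = 1, y = 1 ↦ 0  <
So 5 of the 9 assignments meet the threshold.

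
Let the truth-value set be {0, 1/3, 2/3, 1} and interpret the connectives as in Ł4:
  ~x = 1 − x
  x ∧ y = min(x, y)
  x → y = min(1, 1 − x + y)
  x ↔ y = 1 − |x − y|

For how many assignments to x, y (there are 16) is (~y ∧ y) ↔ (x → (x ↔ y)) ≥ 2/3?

x = 0, y = 0 ↦ 0  <
x = 0, y = 1/3 ↦ 1/3  <
x = 0, y = 2/3 ↦ 1/3  <
x = 0, y = 1 ↦ 0  <
x = 1/3, y = 0 ↦ 0  <
x = 1/3, y = 1/3 ↦ 1/3  <
x = 1/3, y = 2/3 ↦ 1/3  <
x = 1/3, y = 1 ↦ 0  <
x = 2/3, y = 0 ↦ 1/3  <
x = 2/3, y = 1/3 ↦ 1/3  <
x = 2/3, y = 2/3 ↦ 1/3  <
x = 2/3, y = 1 ↦ 0  <
x = 1, y = 0 ↦ 1  ≥
x = 1, y = 1/3 ↦ 1  ≥
x = 1, y = 2/3 ↦ 2/3  ≥
x = 1, y = 1 ↦ 0  <
So 3 of the 16 assignments meet the threshold.

3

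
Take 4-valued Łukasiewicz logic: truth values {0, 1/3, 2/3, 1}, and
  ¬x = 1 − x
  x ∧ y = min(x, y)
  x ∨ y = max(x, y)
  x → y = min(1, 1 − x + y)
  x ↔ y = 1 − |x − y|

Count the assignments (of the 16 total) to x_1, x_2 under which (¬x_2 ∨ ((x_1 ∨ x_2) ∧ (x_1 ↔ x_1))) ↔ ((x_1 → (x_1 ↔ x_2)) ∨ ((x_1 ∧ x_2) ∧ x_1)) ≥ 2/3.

x_1 = 0, x_2 = 0 ↦ 1  ≥
x_1 = 0, x_2 = 1/3 ↦ 2/3  ≥
x_1 = 0, x_2 = 2/3 ↦ 2/3  ≥
x_1 = 0, x_2 = 1 ↦ 1  ≥
x_1 = 1/3, x_2 = 0 ↦ 1  ≥
x_1 = 1/3, x_2 = 1/3 ↦ 2/3  ≥
x_1 = 1/3, x_2 = 2/3 ↦ 2/3  ≥
x_1 = 1/3, x_2 = 1 ↦ 1  ≥
x_1 = 2/3, x_2 = 0 ↦ 2/3  ≥
x_1 = 2/3, x_2 = 1/3 ↦ 2/3  ≥
x_1 = 2/3, x_2 = 2/3 ↦ 2/3  ≥
x_1 = 2/3, x_2 = 1 ↦ 1  ≥
x_1 = 1, x_2 = 0 ↦ 0  <
x_1 = 1, x_2 = 1/3 ↦ 1/3  <
x_1 = 1, x_2 = 2/3 ↦ 2/3  ≥
x_1 = 1, x_2 = 1 ↦ 1  ≥
So 14 of the 16 assignments meet the threshold.

14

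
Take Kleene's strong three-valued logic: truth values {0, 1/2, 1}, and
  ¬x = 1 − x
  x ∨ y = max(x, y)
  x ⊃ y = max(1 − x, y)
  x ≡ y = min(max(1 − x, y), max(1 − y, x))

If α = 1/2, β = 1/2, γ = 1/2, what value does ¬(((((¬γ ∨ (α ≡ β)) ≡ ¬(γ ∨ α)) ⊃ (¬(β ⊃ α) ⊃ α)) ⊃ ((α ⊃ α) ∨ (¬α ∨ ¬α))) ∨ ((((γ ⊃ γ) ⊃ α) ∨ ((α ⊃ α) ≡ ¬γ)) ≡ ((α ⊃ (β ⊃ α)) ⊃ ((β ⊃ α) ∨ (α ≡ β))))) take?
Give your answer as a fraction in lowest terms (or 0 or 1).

1/2

¬γ = ¬1/2 = 1/2
α ≡ β = 1/2 ≡ 1/2 = 1/2
¬γ ∨ (α ≡ β) = 1/2 ∨ 1/2 = 1/2
γ ∨ α = 1/2 ∨ 1/2 = 1/2
¬(γ ∨ α) = ¬1/2 = 1/2
(¬γ ∨ (α ≡ β)) ≡ ¬(γ ∨ α) = 1/2 ≡ 1/2 = 1/2
β ⊃ α = 1/2 ⊃ 1/2 = 1/2
¬(β ⊃ α) = ¬1/2 = 1/2
¬(β ⊃ α) ⊃ α = 1/2 ⊃ 1/2 = 1/2
((¬γ ∨ (α ≡ β)) ≡ ¬(γ ∨ α)) ⊃ (¬(β ⊃ α) ⊃ α) = 1/2 ⊃ 1/2 = 1/2
α ⊃ α = 1/2 ⊃ 1/2 = 1/2
¬α = ¬1/2 = 1/2
¬α = ¬1/2 = 1/2
¬α ∨ ¬α = 1/2 ∨ 1/2 = 1/2
(α ⊃ α) ∨ (¬α ∨ ¬α) = 1/2 ∨ 1/2 = 1/2
(((¬γ ∨ (α ≡ β)) ≡ ¬(γ ∨ α)) ⊃ (¬(β ⊃ α) ⊃ α)) ⊃ ((α ⊃ α) ∨ (¬α ∨ ¬α)) = 1/2 ⊃ 1/2 = 1/2
γ ⊃ γ = 1/2 ⊃ 1/2 = 1/2
(γ ⊃ γ) ⊃ α = 1/2 ⊃ 1/2 = 1/2
α ⊃ α = 1/2 ⊃ 1/2 = 1/2
¬γ = ¬1/2 = 1/2
(α ⊃ α) ≡ ¬γ = 1/2 ≡ 1/2 = 1/2
((γ ⊃ γ) ⊃ α) ∨ ((α ⊃ α) ≡ ¬γ) = 1/2 ∨ 1/2 = 1/2
β ⊃ α = 1/2 ⊃ 1/2 = 1/2
α ⊃ (β ⊃ α) = 1/2 ⊃ 1/2 = 1/2
β ⊃ α = 1/2 ⊃ 1/2 = 1/2
α ≡ β = 1/2 ≡ 1/2 = 1/2
(β ⊃ α) ∨ (α ≡ β) = 1/2 ∨ 1/2 = 1/2
(α ⊃ (β ⊃ α)) ⊃ ((β ⊃ α) ∨ (α ≡ β)) = 1/2 ⊃ 1/2 = 1/2
(((γ ⊃ γ) ⊃ α) ∨ ((α ⊃ α) ≡ ¬γ)) ≡ ((α ⊃ (β ⊃ α)) ⊃ ((β ⊃ α) ∨ (α ≡ β))) = 1/2 ≡ 1/2 = 1/2
((((¬γ ∨ (α ≡ β)) ≡ ¬(γ ∨ α)) ⊃ (¬(β ⊃ α) ⊃ α)) ⊃ ((α ⊃ α) ∨ (¬α ∨ ¬α))) ∨ ((((γ ⊃ γ) ⊃ α) ∨ ((α ⊃ α) ≡ ¬γ)) ≡ ((α ⊃ (β ⊃ α)) ⊃ ((β ⊃ α) ∨ (α ≡ β)))) = 1/2 ∨ 1/2 = 1/2
¬(((((¬γ ∨ (α ≡ β)) ≡ ¬(γ ∨ α)) ⊃ (¬(β ⊃ α) ⊃ α)) ⊃ ((α ⊃ α) ∨ (¬α ∨ ¬α))) ∨ ((((γ ⊃ γ) ⊃ α) ∨ ((α ⊃ α) ≡ ¬γ)) ≡ ((α ⊃ (β ⊃ α)) ⊃ ((β ⊃ α) ∨ (α ≡ β))))) = ¬1/2 = 1/2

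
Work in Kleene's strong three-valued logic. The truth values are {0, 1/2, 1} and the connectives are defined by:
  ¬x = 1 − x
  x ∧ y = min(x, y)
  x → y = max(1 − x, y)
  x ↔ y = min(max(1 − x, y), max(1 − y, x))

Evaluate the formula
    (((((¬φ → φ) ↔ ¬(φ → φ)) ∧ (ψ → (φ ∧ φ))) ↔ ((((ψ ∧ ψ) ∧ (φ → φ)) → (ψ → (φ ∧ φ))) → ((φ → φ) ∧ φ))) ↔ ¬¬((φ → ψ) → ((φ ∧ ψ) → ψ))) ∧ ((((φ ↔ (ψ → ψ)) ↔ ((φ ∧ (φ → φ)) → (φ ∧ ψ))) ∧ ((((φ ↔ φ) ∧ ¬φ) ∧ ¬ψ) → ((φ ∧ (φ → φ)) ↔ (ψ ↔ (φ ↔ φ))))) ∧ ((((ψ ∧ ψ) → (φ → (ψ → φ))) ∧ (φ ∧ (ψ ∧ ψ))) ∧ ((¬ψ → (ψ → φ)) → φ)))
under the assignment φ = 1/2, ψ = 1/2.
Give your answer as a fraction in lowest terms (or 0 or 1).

¬φ = ¬1/2 = 1/2
¬φ → φ = 1/2 → 1/2 = 1/2
φ → φ = 1/2 → 1/2 = 1/2
¬(φ → φ) = ¬1/2 = 1/2
(¬φ → φ) ↔ ¬(φ → φ) = 1/2 ↔ 1/2 = 1/2
φ ∧ φ = 1/2 ∧ 1/2 = 1/2
ψ → (φ ∧ φ) = 1/2 → 1/2 = 1/2
((¬φ → φ) ↔ ¬(φ → φ)) ∧ (ψ → (φ ∧ φ)) = 1/2 ∧ 1/2 = 1/2
ψ ∧ ψ = 1/2 ∧ 1/2 = 1/2
φ → φ = 1/2 → 1/2 = 1/2
(ψ ∧ ψ) ∧ (φ → φ) = 1/2 ∧ 1/2 = 1/2
φ ∧ φ = 1/2 ∧ 1/2 = 1/2
ψ → (φ ∧ φ) = 1/2 → 1/2 = 1/2
((ψ ∧ ψ) ∧ (φ → φ)) → (ψ → (φ ∧ φ)) = 1/2 → 1/2 = 1/2
φ → φ = 1/2 → 1/2 = 1/2
(φ → φ) ∧ φ = 1/2 ∧ 1/2 = 1/2
(((ψ ∧ ψ) ∧ (φ → φ)) → (ψ → (φ ∧ φ))) → ((φ → φ) ∧ φ) = 1/2 → 1/2 = 1/2
(((¬φ → φ) ↔ ¬(φ → φ)) ∧ (ψ → (φ ∧ φ))) ↔ ((((ψ ∧ ψ) ∧ (φ → φ)) → (ψ → (φ ∧ φ))) → ((φ → φ) ∧ φ)) = 1/2 ↔ 1/2 = 1/2
φ → ψ = 1/2 → 1/2 = 1/2
φ ∧ ψ = 1/2 ∧ 1/2 = 1/2
(φ ∧ ψ) → ψ = 1/2 → 1/2 = 1/2
(φ → ψ) → ((φ ∧ ψ) → ψ) = 1/2 → 1/2 = 1/2
¬((φ → ψ) → ((φ ∧ ψ) → ψ)) = ¬1/2 = 1/2
¬¬((φ → ψ) → ((φ ∧ ψ) → ψ)) = ¬1/2 = 1/2
((((¬φ → φ) ↔ ¬(φ → φ)) ∧ (ψ → (φ ∧ φ))) ↔ ((((ψ ∧ ψ) ∧ (φ → φ)) → (ψ → (φ ∧ φ))) → ((φ → φ) ∧ φ))) ↔ ¬¬((φ → ψ) → ((φ ∧ ψ) → ψ)) = 1/2 ↔ 1/2 = 1/2
ψ → ψ = 1/2 → 1/2 = 1/2
φ ↔ (ψ → ψ) = 1/2 ↔ 1/2 = 1/2
φ → φ = 1/2 → 1/2 = 1/2
φ ∧ (φ → φ) = 1/2 ∧ 1/2 = 1/2
φ ∧ ψ = 1/2 ∧ 1/2 = 1/2
(φ ∧ (φ → φ)) → (φ ∧ ψ) = 1/2 → 1/2 = 1/2
(φ ↔ (ψ → ψ)) ↔ ((φ ∧ (φ → φ)) → (φ ∧ ψ)) = 1/2 ↔ 1/2 = 1/2
φ ↔ φ = 1/2 ↔ 1/2 = 1/2
¬φ = ¬1/2 = 1/2
(φ ↔ φ) ∧ ¬φ = 1/2 ∧ 1/2 = 1/2
¬ψ = ¬1/2 = 1/2
((φ ↔ φ) ∧ ¬φ) ∧ ¬ψ = 1/2 ∧ 1/2 = 1/2
φ → φ = 1/2 → 1/2 = 1/2
φ ∧ (φ → φ) = 1/2 ∧ 1/2 = 1/2
φ ↔ φ = 1/2 ↔ 1/2 = 1/2
ψ ↔ (φ ↔ φ) = 1/2 ↔ 1/2 = 1/2
(φ ∧ (φ → φ)) ↔ (ψ ↔ (φ ↔ φ)) = 1/2 ↔ 1/2 = 1/2
(((φ ↔ φ) ∧ ¬φ) ∧ ¬ψ) → ((φ ∧ (φ → φ)) ↔ (ψ ↔ (φ ↔ φ))) = 1/2 → 1/2 = 1/2
((φ ↔ (ψ → ψ)) ↔ ((φ ∧ (φ → φ)) → (φ ∧ ψ))) ∧ ((((φ ↔ φ) ∧ ¬φ) ∧ ¬ψ) → ((φ ∧ (φ → φ)) ↔ (ψ ↔ (φ ↔ φ)))) = 1/2 ∧ 1/2 = 1/2
ψ ∧ ψ = 1/2 ∧ 1/2 = 1/2
ψ → φ = 1/2 → 1/2 = 1/2
φ → (ψ → φ) = 1/2 → 1/2 = 1/2
(ψ ∧ ψ) → (φ → (ψ → φ)) = 1/2 → 1/2 = 1/2
ψ ∧ ψ = 1/2 ∧ 1/2 = 1/2
φ ∧ (ψ ∧ ψ) = 1/2 ∧ 1/2 = 1/2
((ψ ∧ ψ) → (φ → (ψ → φ))) ∧ (φ ∧ (ψ ∧ ψ)) = 1/2 ∧ 1/2 = 1/2
¬ψ = ¬1/2 = 1/2
ψ → φ = 1/2 → 1/2 = 1/2
¬ψ → (ψ → φ) = 1/2 → 1/2 = 1/2
(¬ψ → (ψ → φ)) → φ = 1/2 → 1/2 = 1/2
(((ψ ∧ ψ) → (φ → (ψ → φ))) ∧ (φ ∧ (ψ ∧ ψ))) ∧ ((¬ψ → (ψ → φ)) → φ) = 1/2 ∧ 1/2 = 1/2
(((φ ↔ (ψ → ψ)) ↔ ((φ ∧ (φ → φ)) → (φ ∧ ψ))) ∧ ((((φ ↔ φ) ∧ ¬φ) ∧ ¬ψ) → ((φ ∧ (φ → φ)) ↔ (ψ ↔ (φ ↔ φ))))) ∧ ((((ψ ∧ ψ) → (φ → (ψ → φ))) ∧ (φ ∧ (ψ ∧ ψ))) ∧ ((¬ψ → (ψ → φ)) → φ)) = 1/2 ∧ 1/2 = 1/2
(((((¬φ → φ) ↔ ¬(φ → φ)) ∧ (ψ → (φ ∧ φ))) ↔ ((((ψ ∧ ψ) ∧ (φ → φ)) → (ψ → (φ ∧ φ))) → ((φ → φ) ∧ φ))) ↔ ¬¬((φ → ψ) → ((φ ∧ ψ) → ψ))) ∧ ((((φ ↔ (ψ → ψ)) ↔ ((φ ∧ (φ → φ)) → (φ ∧ ψ))) ∧ ((((φ ↔ φ) ∧ ¬φ) ∧ ¬ψ) → ((φ ∧ (φ → φ)) ↔ (ψ ↔ (φ ↔ φ))))) ∧ ((((ψ ∧ ψ) → (φ → (ψ → φ))) ∧ (φ ∧ (ψ ∧ ψ))) ∧ ((¬ψ → (ψ → φ)) → φ))) = 1/2 ∧ 1/2 = 1/2

1/2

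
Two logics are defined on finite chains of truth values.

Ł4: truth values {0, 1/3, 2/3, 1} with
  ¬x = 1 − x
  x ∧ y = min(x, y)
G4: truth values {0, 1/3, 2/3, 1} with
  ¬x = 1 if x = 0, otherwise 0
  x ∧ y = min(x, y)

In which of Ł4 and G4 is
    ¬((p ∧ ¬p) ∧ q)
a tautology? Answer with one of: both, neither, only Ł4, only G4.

In Ł4: at p = 1/3, q = 1/3 the value is 2/3 — not a tautology.
In G4: every assignment gives 1 — tautology.

only G4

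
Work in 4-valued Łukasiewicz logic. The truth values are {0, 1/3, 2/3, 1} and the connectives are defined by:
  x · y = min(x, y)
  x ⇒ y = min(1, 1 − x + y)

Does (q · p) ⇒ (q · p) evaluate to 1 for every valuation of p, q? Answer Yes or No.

p = 0, q = 0 ↦ 1
p = 0, q = 1/3 ↦ 1
p = 0, q = 2/3 ↦ 1
p = 0, q = 1 ↦ 1
p = 1/3, q = 0 ↦ 1
p = 1/3, q = 1/3 ↦ 1
p = 1/3, q = 2/3 ↦ 1
p = 1/3, q = 1 ↦ 1
p = 2/3, q = 0 ↦ 1
p = 2/3, q = 1/3 ↦ 1
p = 2/3, q = 2/3 ↦ 1
p = 2/3, q = 1 ↦ 1
p = 1, q = 0 ↦ 1
p = 1, q = 1/3 ↦ 1
p = 1, q = 2/3 ↦ 1
p = 1, q = 1 ↦ 1
Every assignment gives a value ≥ 1.

Yes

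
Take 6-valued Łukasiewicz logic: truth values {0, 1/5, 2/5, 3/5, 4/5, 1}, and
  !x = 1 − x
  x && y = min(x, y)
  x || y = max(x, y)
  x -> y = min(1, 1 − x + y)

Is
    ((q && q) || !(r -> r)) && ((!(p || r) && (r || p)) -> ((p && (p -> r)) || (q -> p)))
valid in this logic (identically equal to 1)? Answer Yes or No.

No

Counterexample: take p = 0, q = 0, r = 0.
q && q = 0 && 0 = 0
r -> r = 0 -> 0 = 1
!(r -> r) = !1 = 0
(q && q) || !(r -> r) = 0 || 0 = 0
p || r = 0 || 0 = 0
!(p || r) = !0 = 1
r || p = 0 || 0 = 0
!(p || r) && (r || p) = 1 && 0 = 0
p -> r = 0 -> 0 = 1
p && (p -> r) = 0 && 1 = 0
q -> p = 0 -> 0 = 1
(p && (p -> r)) || (q -> p) = 0 || 1 = 1
(!(p || r) && (r || p)) -> ((p && (p -> r)) || (q -> p)) = 0 -> 1 = 1
((q && q) || !(r -> r)) && ((!(p || r) && (r || p)) -> ((p && (p -> r)) || (q -> p))) = 0 && 1 = 0
This gives 0 ≠ 1.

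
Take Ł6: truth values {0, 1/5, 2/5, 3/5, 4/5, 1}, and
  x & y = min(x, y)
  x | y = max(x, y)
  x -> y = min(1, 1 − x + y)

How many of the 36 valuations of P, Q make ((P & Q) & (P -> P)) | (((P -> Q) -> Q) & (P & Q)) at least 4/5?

value 1: 1 assignment (counts)
value 4/5: 3 assignments (counts)
value 3/5: 5 assignments
value 2/5: 7 assignments
value 1/5: 9 assignments
value 0: 11 assignments
So 4 of the 36 assignments meet the threshold.

4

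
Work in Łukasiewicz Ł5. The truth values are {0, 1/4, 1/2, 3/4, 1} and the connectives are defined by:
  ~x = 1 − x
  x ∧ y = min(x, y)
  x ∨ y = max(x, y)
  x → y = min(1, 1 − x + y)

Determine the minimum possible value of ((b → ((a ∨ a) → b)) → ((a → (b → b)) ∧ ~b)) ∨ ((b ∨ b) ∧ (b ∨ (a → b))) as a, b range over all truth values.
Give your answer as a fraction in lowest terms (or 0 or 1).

Take a = 0, b = 1/2:
a ∨ a = 0 ∨ 0 = 0
(a ∨ a) → b = 0 → 1/2 = 1
b → ((a ∨ a) → b) = 1/2 → 1 = 1
b → b = 1/2 → 1/2 = 1
a → (b → b) = 0 → 1 = 1
~b = ~1/2 = 1/2
(a → (b → b)) ∧ ~b = 1 ∧ 1/2 = 1/2
(b → ((a ∨ a) → b)) → ((a → (b → b)) ∧ ~b) = 1 → 1/2 = 1/2
b ∨ b = 1/2 ∨ 1/2 = 1/2
a → b = 0 → 1/2 = 1
b ∨ (a → b) = 1/2 ∨ 1 = 1
(b ∨ b) ∧ (b ∨ (a → b)) = 1/2 ∧ 1 = 1/2
((b → ((a ∨ a) → b)) → ((a → (b → b)) ∧ ~b)) ∨ ((b ∨ b) ∧ (b ∨ (a → b))) = 1/2 ∨ 1/2 = 1/2
No assignment yields a value below 1/2, so this is the minimum.

1/2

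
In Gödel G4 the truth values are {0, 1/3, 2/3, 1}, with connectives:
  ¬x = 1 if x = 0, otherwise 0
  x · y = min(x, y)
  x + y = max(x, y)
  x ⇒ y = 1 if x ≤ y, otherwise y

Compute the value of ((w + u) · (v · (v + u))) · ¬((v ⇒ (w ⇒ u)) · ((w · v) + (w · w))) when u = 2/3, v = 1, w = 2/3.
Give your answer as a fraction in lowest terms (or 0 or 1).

w + u = 2/3 + 2/3 = 2/3
v + u = 1 + 2/3 = 1
v · (v + u) = 1 · 1 = 1
(w + u) · (v · (v + u)) = 2/3 · 1 = 2/3
w ⇒ u = 2/3 ⇒ 2/3 = 1
v ⇒ (w ⇒ u) = 1 ⇒ 1 = 1
w · v = 2/3 · 1 = 2/3
w · w = 2/3 · 2/3 = 2/3
(w · v) + (w · w) = 2/3 + 2/3 = 2/3
(v ⇒ (w ⇒ u)) · ((w · v) + (w · w)) = 1 · 2/3 = 2/3
¬((v ⇒ (w ⇒ u)) · ((w · v) + (w · w))) = ¬2/3 = 0
((w + u) · (v · (v + u))) · ¬((v ⇒ (w ⇒ u)) · ((w · v) + (w · w))) = 2/3 · 0 = 0

0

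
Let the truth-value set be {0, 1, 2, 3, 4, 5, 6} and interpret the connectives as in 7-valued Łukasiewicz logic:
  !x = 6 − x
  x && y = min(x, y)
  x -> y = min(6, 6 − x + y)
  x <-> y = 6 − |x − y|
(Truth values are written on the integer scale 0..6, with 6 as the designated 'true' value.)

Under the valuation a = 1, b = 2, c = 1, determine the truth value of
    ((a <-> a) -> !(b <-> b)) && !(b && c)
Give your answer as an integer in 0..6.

0

a <-> a = 1 <-> 1 = 6
b <-> b = 2 <-> 2 = 6
!(b <-> b) = !6 = 0
(a <-> a) -> !(b <-> b) = 6 -> 0 = 0
b && c = 2 && 1 = 1
!(b && c) = !1 = 5
((a <-> a) -> !(b <-> b)) && !(b && c) = 0 && 5 = 0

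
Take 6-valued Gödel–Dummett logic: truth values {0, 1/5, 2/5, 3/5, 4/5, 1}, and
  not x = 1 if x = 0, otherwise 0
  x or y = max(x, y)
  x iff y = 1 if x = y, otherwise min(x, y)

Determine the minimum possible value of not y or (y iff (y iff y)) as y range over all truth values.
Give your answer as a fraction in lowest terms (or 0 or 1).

1/5

Take y = 1/5:
not y = not 1/5 = 0
y iff y = 1/5 iff 1/5 = 1
y iff (y iff y) = 1/5 iff 1 = 1/5
not y or (y iff (y iff y)) = 0 or 1/5 = 1/5
No assignment yields a value below 1/5, so this is the minimum.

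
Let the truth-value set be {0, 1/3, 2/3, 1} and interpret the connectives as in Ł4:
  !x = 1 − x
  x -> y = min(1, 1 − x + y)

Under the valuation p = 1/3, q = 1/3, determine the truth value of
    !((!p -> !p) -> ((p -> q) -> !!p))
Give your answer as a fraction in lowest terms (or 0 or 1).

2/3

!p = !1/3 = 2/3
!p = !1/3 = 2/3
!p -> !p = 2/3 -> 2/3 = 1
p -> q = 1/3 -> 1/3 = 1
!p = !1/3 = 2/3
!!p = !2/3 = 1/3
(p -> q) -> !!p = 1 -> 1/3 = 1/3
(!p -> !p) -> ((p -> q) -> !!p) = 1 -> 1/3 = 1/3
!((!p -> !p) -> ((p -> q) -> !!p)) = !1/3 = 2/3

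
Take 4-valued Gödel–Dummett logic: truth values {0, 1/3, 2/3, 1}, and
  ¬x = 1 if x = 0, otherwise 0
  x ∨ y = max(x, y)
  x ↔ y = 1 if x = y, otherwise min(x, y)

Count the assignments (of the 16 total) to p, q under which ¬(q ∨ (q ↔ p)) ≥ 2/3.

3

p = 0, q = 0 ↦ 0  <
p = 0, q = 1/3 ↦ 0  <
p = 0, q = 2/3 ↦ 0  <
p = 0, q = 1 ↦ 0  <
p = 1/3, q = 0 ↦ 1  ≥
p = 1/3, q = 1/3 ↦ 0  <
p = 1/3, q = 2/3 ↦ 0  <
p = 1/3, q = 1 ↦ 0  <
p = 2/3, q = 0 ↦ 1  ≥
p = 2/3, q = 1/3 ↦ 0  <
p = 2/3, q = 2/3 ↦ 0  <
p = 2/3, q = 1 ↦ 0  <
p = 1, q = 0 ↦ 1  ≥
p = 1, q = 1/3 ↦ 0  <
p = 1, q = 2/3 ↦ 0  <
p = 1, q = 1 ↦ 0  <
So 3 of the 16 assignments meet the threshold.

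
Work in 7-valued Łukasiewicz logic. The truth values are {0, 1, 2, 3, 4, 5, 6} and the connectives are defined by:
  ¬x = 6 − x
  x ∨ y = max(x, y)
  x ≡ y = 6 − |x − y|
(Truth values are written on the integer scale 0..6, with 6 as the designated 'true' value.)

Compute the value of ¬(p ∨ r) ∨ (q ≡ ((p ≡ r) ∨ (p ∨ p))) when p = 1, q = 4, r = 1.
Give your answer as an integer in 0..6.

5

p ∨ r = 1 ∨ 1 = 1
¬(p ∨ r) = ¬1 = 5
p ≡ r = 1 ≡ 1 = 6
p ∨ p = 1 ∨ 1 = 1
(p ≡ r) ∨ (p ∨ p) = 6 ∨ 1 = 6
q ≡ ((p ≡ r) ∨ (p ∨ p)) = 4 ≡ 6 = 4
¬(p ∨ r) ∨ (q ≡ ((p ≡ r) ∨ (p ∨ p))) = 5 ∨ 4 = 5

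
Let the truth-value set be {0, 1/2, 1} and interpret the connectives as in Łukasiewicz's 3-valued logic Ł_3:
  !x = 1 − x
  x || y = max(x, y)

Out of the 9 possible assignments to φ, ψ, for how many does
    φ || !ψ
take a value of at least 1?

φ = 0, ψ = 0 ↦ 1  ≥
φ = 0, ψ = 1/2 ↦ 1/2  <
φ = 0, ψ = 1 ↦ 0  <
φ = 1/2, ψ = 0 ↦ 1  ≥
φ = 1/2, ψ = 1/2 ↦ 1/2  <
φ = 1/2, ψ = 1 ↦ 1/2  <
φ = 1, ψ = 0 ↦ 1  ≥
φ = 1, ψ = 1/2 ↦ 1  ≥
φ = 1, ψ = 1 ↦ 1  ≥
So 5 of the 9 assignments meet the threshold.

5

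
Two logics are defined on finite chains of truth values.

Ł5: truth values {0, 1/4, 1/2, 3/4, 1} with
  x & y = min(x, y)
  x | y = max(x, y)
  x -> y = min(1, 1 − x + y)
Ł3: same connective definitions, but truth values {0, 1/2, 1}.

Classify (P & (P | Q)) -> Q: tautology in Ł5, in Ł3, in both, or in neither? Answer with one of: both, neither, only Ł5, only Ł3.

In Ł5: at P = 1/4, Q = 0 the value is 3/4 — not a tautology.
In Ł3: at P = 1/2, Q = 0 the value is 1/2 — not a tautology.

neither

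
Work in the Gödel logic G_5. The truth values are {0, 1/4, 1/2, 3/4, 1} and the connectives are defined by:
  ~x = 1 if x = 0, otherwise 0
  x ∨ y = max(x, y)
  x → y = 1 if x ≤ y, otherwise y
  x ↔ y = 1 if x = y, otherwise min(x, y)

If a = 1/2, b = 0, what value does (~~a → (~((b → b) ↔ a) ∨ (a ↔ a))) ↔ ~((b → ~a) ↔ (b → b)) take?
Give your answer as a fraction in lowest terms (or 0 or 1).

~a = ~1/2 = 0
~~a = ~0 = 1
b → b = 0 → 0 = 1
(b → b) ↔ a = 1 ↔ 1/2 = 1/2
~((b → b) ↔ a) = ~1/2 = 0
a ↔ a = 1/2 ↔ 1/2 = 1
~((b → b) ↔ a) ∨ (a ↔ a) = 0 ∨ 1 = 1
~~a → (~((b → b) ↔ a) ∨ (a ↔ a)) = 1 → 1 = 1
~a = ~1/2 = 0
b → ~a = 0 → 0 = 1
b → b = 0 → 0 = 1
(b → ~a) ↔ (b → b) = 1 ↔ 1 = 1
~((b → ~a) ↔ (b → b)) = ~1 = 0
(~~a → (~((b → b) ↔ a) ∨ (a ↔ a))) ↔ ~((b → ~a) ↔ (b → b)) = 1 ↔ 0 = 0

0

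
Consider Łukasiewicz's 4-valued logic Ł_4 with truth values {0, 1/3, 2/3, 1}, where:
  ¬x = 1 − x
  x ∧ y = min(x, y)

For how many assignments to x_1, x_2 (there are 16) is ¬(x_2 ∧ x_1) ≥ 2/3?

12

x_1 = 0, x_2 = 0 ↦ 1  ≥
x_1 = 0, x_2 = 1/3 ↦ 1  ≥
x_1 = 0, x_2 = 2/3 ↦ 1  ≥
x_1 = 0, x_2 = 1 ↦ 1  ≥
x_1 = 1/3, x_2 = 0 ↦ 1  ≥
x_1 = 1/3, x_2 = 1/3 ↦ 2/3  ≥
x_1 = 1/3, x_2 = 2/3 ↦ 2/3  ≥
x_1 = 1/3, x_2 = 1 ↦ 2/3  ≥
x_1 = 2/3, x_2 = 0 ↦ 1  ≥
x_1 = 2/3, x_2 = 1/3 ↦ 2/3  ≥
x_1 = 2/3, x_2 = 2/3 ↦ 1/3  <
x_1 = 2/3, x_2 = 1 ↦ 1/3  <
x_1 = 1, x_2 = 0 ↦ 1  ≥
x_1 = 1, x_2 = 1/3 ↦ 2/3  ≥
x_1 = 1, x_2 = 2/3 ↦ 1/3  <
x_1 = 1, x_2 = 1 ↦ 0  <
So 12 of the 16 assignments meet the threshold.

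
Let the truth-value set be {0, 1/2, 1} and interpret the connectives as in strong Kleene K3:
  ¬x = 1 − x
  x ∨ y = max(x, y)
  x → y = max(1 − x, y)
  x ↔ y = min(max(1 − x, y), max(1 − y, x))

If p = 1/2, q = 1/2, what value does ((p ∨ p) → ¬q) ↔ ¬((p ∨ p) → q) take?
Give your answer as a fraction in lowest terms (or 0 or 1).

p ∨ p = 1/2 ∨ 1/2 = 1/2
¬q = ¬1/2 = 1/2
(p ∨ p) → ¬q = 1/2 → 1/2 = 1/2
p ∨ p = 1/2 ∨ 1/2 = 1/2
(p ∨ p) → q = 1/2 → 1/2 = 1/2
¬((p ∨ p) → q) = ¬1/2 = 1/2
((p ∨ p) → ¬q) ↔ ¬((p ∨ p) → q) = 1/2 ↔ 1/2 = 1/2

1/2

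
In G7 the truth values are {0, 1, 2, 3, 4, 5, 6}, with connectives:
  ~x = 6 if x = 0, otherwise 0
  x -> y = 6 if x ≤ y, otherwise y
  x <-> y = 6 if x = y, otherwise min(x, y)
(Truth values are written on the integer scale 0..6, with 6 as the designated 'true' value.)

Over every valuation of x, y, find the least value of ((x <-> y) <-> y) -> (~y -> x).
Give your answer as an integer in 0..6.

Take x = 1, y = 0:
x <-> y = 1 <-> 0 = 0
(x <-> y) <-> y = 0 <-> 0 = 6
~y = ~0 = 6
~y -> x = 6 -> 1 = 1
((x <-> y) <-> y) -> (~y -> x) = 6 -> 1 = 1
No assignment yields a value below 1, so this is the minimum.

1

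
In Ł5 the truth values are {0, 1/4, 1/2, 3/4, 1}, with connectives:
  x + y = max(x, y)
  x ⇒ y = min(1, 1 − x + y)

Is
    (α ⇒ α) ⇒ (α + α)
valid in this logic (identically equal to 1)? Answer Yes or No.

Counterexample: take α = 0.
α ⇒ α = 0 ⇒ 0 = 1
α + α = 0 + 0 = 0
(α ⇒ α) ⇒ (α + α) = 1 ⇒ 0 = 0
This gives 0 ≠ 1.

No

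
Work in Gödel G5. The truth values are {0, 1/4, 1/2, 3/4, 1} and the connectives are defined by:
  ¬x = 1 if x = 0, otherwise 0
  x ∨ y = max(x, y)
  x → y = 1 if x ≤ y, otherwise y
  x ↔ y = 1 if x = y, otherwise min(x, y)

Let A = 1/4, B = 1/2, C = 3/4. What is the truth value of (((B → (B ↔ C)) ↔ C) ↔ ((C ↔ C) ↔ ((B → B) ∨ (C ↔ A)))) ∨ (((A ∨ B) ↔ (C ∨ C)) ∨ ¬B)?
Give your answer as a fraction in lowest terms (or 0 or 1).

B ↔ C = 1/2 ↔ 3/4 = 1/2
B → (B ↔ C) = 1/2 → 1/2 = 1
(B → (B ↔ C)) ↔ C = 1 ↔ 3/4 = 3/4
C ↔ C = 3/4 ↔ 3/4 = 1
B → B = 1/2 → 1/2 = 1
C ↔ A = 3/4 ↔ 1/4 = 1/4
(B → B) ∨ (C ↔ A) = 1 ∨ 1/4 = 1
(C ↔ C) ↔ ((B → B) ∨ (C ↔ A)) = 1 ↔ 1 = 1
((B → (B ↔ C)) ↔ C) ↔ ((C ↔ C) ↔ ((B → B) ∨ (C ↔ A))) = 3/4 ↔ 1 = 3/4
A ∨ B = 1/4 ∨ 1/2 = 1/2
C ∨ C = 3/4 ∨ 3/4 = 3/4
(A ∨ B) ↔ (C ∨ C) = 1/2 ↔ 3/4 = 1/2
¬B = ¬1/2 = 0
((A ∨ B) ↔ (C ∨ C)) ∨ ¬B = 1/2 ∨ 0 = 1/2
(((B → (B ↔ C)) ↔ C) ↔ ((C ↔ C) ↔ ((B → B) ∨ (C ↔ A)))) ∨ (((A ∨ B) ↔ (C ∨ C)) ∨ ¬B) = 3/4 ∨ 1/2 = 3/4

3/4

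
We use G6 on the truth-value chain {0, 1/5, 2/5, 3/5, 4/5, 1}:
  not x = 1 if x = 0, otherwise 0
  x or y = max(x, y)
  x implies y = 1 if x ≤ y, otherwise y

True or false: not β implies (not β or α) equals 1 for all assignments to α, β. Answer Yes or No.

At α = 1/5, β = 2/5, for instance:
not β = not 2/5 = 0
not β or α = 0 or 1/5 = 1/5
not β implies (not β or α) = 0 implies 1/5 = 1
and checking the remaining 35 assignments likewise gives ≥ 1 in every case.

Yes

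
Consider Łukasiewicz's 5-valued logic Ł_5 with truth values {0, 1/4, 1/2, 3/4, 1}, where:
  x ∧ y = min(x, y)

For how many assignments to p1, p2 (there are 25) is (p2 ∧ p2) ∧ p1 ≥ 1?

value 1: 1 assignment (counts)
value 3/4: 3 assignments
value 1/2: 5 assignments
value 1/4: 7 assignments
value 0: 9 assignments
So 1 of the 25 assignments meets the threshold.

1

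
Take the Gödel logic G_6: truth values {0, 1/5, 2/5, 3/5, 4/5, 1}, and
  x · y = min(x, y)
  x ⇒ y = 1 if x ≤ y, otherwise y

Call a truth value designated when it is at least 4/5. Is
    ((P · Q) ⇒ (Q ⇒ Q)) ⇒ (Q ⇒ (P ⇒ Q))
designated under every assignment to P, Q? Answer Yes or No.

Yes

At P = 4/5, Q = 0, for instance:
P · Q = 4/5 · 0 = 0
Q ⇒ Q = 0 ⇒ 0 = 1
(P · Q) ⇒ (Q ⇒ Q) = 0 ⇒ 1 = 1
P ⇒ Q = 4/5 ⇒ 0 = 0
Q ⇒ (P ⇒ Q) = 0 ⇒ 0 = 1
((P · Q) ⇒ (Q ⇒ Q)) ⇒ (Q ⇒ (P ⇒ Q)) = 1 ⇒ 1 = 1
and checking the remaining 35 assignments likewise gives ≥ 4/5 in every case.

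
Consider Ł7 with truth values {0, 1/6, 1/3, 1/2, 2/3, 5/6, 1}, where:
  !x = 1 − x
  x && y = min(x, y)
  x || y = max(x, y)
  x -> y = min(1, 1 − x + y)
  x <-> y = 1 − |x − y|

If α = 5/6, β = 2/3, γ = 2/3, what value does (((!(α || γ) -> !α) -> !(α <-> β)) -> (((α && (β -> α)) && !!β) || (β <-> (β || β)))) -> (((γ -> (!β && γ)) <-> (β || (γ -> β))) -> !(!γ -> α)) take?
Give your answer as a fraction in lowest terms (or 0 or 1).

1/3

α || γ = 5/6 || 2/3 = 5/6
!(α || γ) = !5/6 = 1/6
!α = !5/6 = 1/6
!(α || γ) -> !α = 1/6 -> 1/6 = 1
α <-> β = 5/6 <-> 2/3 = 5/6
!(α <-> β) = !5/6 = 1/6
(!(α || γ) -> !α) -> !(α <-> β) = 1 -> 1/6 = 1/6
β -> α = 2/3 -> 5/6 = 1
α && (β -> α) = 5/6 && 1 = 5/6
!β = !2/3 = 1/3
!!β = !1/3 = 2/3
(α && (β -> α)) && !!β = 5/6 && 2/3 = 2/3
β || β = 2/3 || 2/3 = 2/3
β <-> (β || β) = 2/3 <-> 2/3 = 1
((α && (β -> α)) && !!β) || (β <-> (β || β)) = 2/3 || 1 = 1
((!(α || γ) -> !α) -> !(α <-> β)) -> (((α && (β -> α)) && !!β) || (β <-> (β || β))) = 1/6 -> 1 = 1
!β = !2/3 = 1/3
!β && γ = 1/3 && 2/3 = 1/3
γ -> (!β && γ) = 2/3 -> 1/3 = 2/3
γ -> β = 2/3 -> 2/3 = 1
β || (γ -> β) = 2/3 || 1 = 1
(γ -> (!β && γ)) <-> (β || (γ -> β)) = 2/3 <-> 1 = 2/3
!γ = !2/3 = 1/3
!γ -> α = 1/3 -> 5/6 = 1
!(!γ -> α) = !1 = 0
((γ -> (!β && γ)) <-> (β || (γ -> β))) -> !(!γ -> α) = 2/3 -> 0 = 1/3
(((!(α || γ) -> !α) -> !(α <-> β)) -> (((α && (β -> α)) && !!β) || (β <-> (β || β)))) -> (((γ -> (!β && γ)) <-> (β || (γ -> β))) -> !(!γ -> α)) = 1 -> 1/3 = 1/3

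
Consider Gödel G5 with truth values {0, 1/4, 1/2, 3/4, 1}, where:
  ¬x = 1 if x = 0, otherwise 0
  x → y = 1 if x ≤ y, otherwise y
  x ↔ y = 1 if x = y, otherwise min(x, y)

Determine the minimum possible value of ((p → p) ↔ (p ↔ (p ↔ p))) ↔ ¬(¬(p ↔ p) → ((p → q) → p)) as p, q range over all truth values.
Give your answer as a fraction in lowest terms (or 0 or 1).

0

Take p = 1/4, q = 0:
p → p = 1/4 → 1/4 = 1
p ↔ p = 1/4 ↔ 1/4 = 1
p ↔ (p ↔ p) = 1/4 ↔ 1 = 1/4
(p → p) ↔ (p ↔ (p ↔ p)) = 1 ↔ 1/4 = 1/4
p ↔ p = 1/4 ↔ 1/4 = 1
¬(p ↔ p) = ¬1 = 0
p → q = 1/4 → 0 = 0
(p → q) → p = 0 → 1/4 = 1
¬(p ↔ p) → ((p → q) → p) = 0 → 1 = 1
¬(¬(p ↔ p) → ((p → q) → p)) = ¬1 = 0
((p → p) ↔ (p ↔ (p ↔ p))) ↔ ¬(¬(p ↔ p) → ((p → q) → p)) = 1/4 ↔ 0 = 0
No assignment yields a value below 0, so this is the minimum.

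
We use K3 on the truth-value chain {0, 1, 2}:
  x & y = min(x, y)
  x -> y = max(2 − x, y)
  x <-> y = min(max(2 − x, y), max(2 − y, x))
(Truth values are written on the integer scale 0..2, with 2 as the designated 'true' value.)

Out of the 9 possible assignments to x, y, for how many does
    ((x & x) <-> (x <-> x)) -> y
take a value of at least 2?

5

x = 0, y = 0 ↦ 2  ≥
x = 0, y = 1 ↦ 2  ≥
x = 0, y = 2 ↦ 2  ≥
x = 1, y = 0 ↦ 1  <
x = 1, y = 1 ↦ 1  <
x = 1, y = 2 ↦ 2  ≥
x = 2, y = 0 ↦ 0  <
x = 2, y = 1 ↦ 1  <
x = 2, y = 2 ↦ 2  ≥
So 5 of the 9 assignments meet the threshold.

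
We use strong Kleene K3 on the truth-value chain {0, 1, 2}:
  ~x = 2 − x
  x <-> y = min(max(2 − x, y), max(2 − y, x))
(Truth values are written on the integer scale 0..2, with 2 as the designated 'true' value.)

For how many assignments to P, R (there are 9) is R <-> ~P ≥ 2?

P = 0, R = 0 ↦ 0  <
P = 0, R = 1 ↦ 1  <
P = 0, R = 2 ↦ 2  ≥
P = 1, R = 0 ↦ 1  <
P = 1, R = 1 ↦ 1  <
P = 1, R = 2 ↦ 1  <
P = 2, R = 0 ↦ 2  ≥
P = 2, R = 1 ↦ 1  <
P = 2, R = 2 ↦ 0  <
So 2 of the 9 assignments meet the threshold.

2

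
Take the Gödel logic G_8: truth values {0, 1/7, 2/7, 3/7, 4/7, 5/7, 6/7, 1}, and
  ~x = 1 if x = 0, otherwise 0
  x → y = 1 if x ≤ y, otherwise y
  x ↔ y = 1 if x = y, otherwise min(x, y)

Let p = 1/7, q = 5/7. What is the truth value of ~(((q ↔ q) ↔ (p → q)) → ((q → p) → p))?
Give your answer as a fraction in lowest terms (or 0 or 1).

q ↔ q = 5/7 ↔ 5/7 = 1
p → q = 1/7 → 5/7 = 1
(q ↔ q) ↔ (p → q) = 1 ↔ 1 = 1
q → p = 5/7 → 1/7 = 1/7
(q → p) → p = 1/7 → 1/7 = 1
((q ↔ q) ↔ (p → q)) → ((q → p) → p) = 1 → 1 = 1
~(((q ↔ q) ↔ (p → q)) → ((q → p) → p)) = ~1 = 0

0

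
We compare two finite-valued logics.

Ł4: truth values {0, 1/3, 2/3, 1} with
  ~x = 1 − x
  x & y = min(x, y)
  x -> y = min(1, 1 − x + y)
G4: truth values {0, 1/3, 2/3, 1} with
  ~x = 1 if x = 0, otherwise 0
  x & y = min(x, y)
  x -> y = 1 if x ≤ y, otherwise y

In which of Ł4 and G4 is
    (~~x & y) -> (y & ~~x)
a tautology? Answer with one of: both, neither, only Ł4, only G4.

both

In Ł4: every assignment gives 1 — tautology.
In G4: every assignment gives 1 — tautology.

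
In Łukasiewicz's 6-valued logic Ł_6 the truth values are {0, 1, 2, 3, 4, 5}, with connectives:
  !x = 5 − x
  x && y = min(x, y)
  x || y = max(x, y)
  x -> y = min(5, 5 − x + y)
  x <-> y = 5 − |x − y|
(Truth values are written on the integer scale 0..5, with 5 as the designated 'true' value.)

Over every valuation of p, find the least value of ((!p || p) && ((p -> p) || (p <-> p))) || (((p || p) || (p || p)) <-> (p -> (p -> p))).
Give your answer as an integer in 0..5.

3

Take p = 2:
!p = !2 = 3
!p || p = 3 || 2 = 3
p -> p = 2 -> 2 = 5
p <-> p = 2 <-> 2 = 5
(p -> p) || (p <-> p) = 5 || 5 = 5
(!p || p) && ((p -> p) || (p <-> p)) = 3 && 5 = 3
p || p = 2 || 2 = 2
p || p = 2 || 2 = 2
(p || p) || (p || p) = 2 || 2 = 2
p -> p = 2 -> 2 = 5
p -> (p -> p) = 2 -> 5 = 5
((p || p) || (p || p)) <-> (p -> (p -> p)) = 2 <-> 5 = 2
((!p || p) && ((p -> p) || (p <-> p))) || (((p || p) || (p || p)) <-> (p -> (p -> p))) = 3 || 2 = 3
No assignment yields a value below 3, so this is the minimum.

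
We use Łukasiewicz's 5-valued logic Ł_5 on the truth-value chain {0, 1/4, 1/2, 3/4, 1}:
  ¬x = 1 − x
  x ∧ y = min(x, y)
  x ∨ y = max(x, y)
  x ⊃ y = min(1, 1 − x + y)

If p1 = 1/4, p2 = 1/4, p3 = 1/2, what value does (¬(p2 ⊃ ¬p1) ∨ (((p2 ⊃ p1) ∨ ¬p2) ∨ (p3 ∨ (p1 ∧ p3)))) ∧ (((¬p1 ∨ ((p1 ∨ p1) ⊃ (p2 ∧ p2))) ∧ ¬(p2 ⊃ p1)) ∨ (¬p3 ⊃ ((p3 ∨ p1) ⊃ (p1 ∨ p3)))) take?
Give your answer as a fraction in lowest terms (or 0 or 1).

¬p1 = ¬1/4 = 3/4
p2 ⊃ ¬p1 = 1/4 ⊃ 3/4 = 1
¬(p2 ⊃ ¬p1) = ¬1 = 0
p2 ⊃ p1 = 1/4 ⊃ 1/4 = 1
¬p2 = ¬1/4 = 3/4
(p2 ⊃ p1) ∨ ¬p2 = 1 ∨ 3/4 = 1
p1 ∧ p3 = 1/4 ∧ 1/2 = 1/4
p3 ∨ (p1 ∧ p3) = 1/2 ∨ 1/4 = 1/2
((p2 ⊃ p1) ∨ ¬p2) ∨ (p3 ∨ (p1 ∧ p3)) = 1 ∨ 1/2 = 1
¬(p2 ⊃ ¬p1) ∨ (((p2 ⊃ p1) ∨ ¬p2) ∨ (p3 ∨ (p1 ∧ p3))) = 0 ∨ 1 = 1
¬p1 = ¬1/4 = 3/4
p1 ∨ p1 = 1/4 ∨ 1/4 = 1/4
p2 ∧ p2 = 1/4 ∧ 1/4 = 1/4
(p1 ∨ p1) ⊃ (p2 ∧ p2) = 1/4 ⊃ 1/4 = 1
¬p1 ∨ ((p1 ∨ p1) ⊃ (p2 ∧ p2)) = 3/4 ∨ 1 = 1
p2 ⊃ p1 = 1/4 ⊃ 1/4 = 1
¬(p2 ⊃ p1) = ¬1 = 0
(¬p1 ∨ ((p1 ∨ p1) ⊃ (p2 ∧ p2))) ∧ ¬(p2 ⊃ p1) = 1 ∧ 0 = 0
¬p3 = ¬1/2 = 1/2
p3 ∨ p1 = 1/2 ∨ 1/4 = 1/2
p1 ∨ p3 = 1/4 ∨ 1/2 = 1/2
(p3 ∨ p1) ⊃ (p1 ∨ p3) = 1/2 ⊃ 1/2 = 1
¬p3 ⊃ ((p3 ∨ p1) ⊃ (p1 ∨ p3)) = 1/2 ⊃ 1 = 1
((¬p1 ∨ ((p1 ∨ p1) ⊃ (p2 ∧ p2))) ∧ ¬(p2 ⊃ p1)) ∨ (¬p3 ⊃ ((p3 ∨ p1) ⊃ (p1 ∨ p3))) = 0 ∨ 1 = 1
(¬(p2 ⊃ ¬p1) ∨ (((p2 ⊃ p1) ∨ ¬p2) ∨ (p3 ∨ (p1 ∧ p3)))) ∧ (((¬p1 ∨ ((p1 ∨ p1) ⊃ (p2 ∧ p2))) ∧ ¬(p2 ⊃ p1)) ∨ (¬p3 ⊃ ((p3 ∨ p1) ⊃ (p1 ∨ p3)))) = 1 ∧ 1 = 1

1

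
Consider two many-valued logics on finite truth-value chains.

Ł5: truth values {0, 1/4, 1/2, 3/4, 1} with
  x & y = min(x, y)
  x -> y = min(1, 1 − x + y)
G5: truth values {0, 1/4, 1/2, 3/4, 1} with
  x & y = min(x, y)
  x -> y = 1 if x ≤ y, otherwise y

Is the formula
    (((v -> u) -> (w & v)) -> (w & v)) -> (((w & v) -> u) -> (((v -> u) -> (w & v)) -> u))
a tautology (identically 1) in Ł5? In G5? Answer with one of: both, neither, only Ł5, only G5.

In Ł5: every assignment gives 1 — tautology.
In G5: every assignment gives 1 — tautology.

both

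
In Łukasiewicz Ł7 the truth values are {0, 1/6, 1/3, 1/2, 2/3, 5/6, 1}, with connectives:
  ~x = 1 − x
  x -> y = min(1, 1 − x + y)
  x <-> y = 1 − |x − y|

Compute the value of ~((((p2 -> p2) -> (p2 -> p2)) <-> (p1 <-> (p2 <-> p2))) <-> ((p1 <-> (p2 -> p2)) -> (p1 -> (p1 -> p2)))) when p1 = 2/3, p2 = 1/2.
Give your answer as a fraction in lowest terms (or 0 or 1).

1/3

p2 -> p2 = 1/2 -> 1/2 = 1
p2 -> p2 = 1/2 -> 1/2 = 1
(p2 -> p2) -> (p2 -> p2) = 1 -> 1 = 1
p2 <-> p2 = 1/2 <-> 1/2 = 1
p1 <-> (p2 <-> p2) = 2/3 <-> 1 = 2/3
((p2 -> p2) -> (p2 -> p2)) <-> (p1 <-> (p2 <-> p2)) = 1 <-> 2/3 = 2/3
p2 -> p2 = 1/2 -> 1/2 = 1
p1 <-> (p2 -> p2) = 2/3 <-> 1 = 2/3
p1 -> p2 = 2/3 -> 1/2 = 5/6
p1 -> (p1 -> p2) = 2/3 -> 5/6 = 1
(p1 <-> (p2 -> p2)) -> (p1 -> (p1 -> p2)) = 2/3 -> 1 = 1
(((p2 -> p2) -> (p2 -> p2)) <-> (p1 <-> (p2 <-> p2))) <-> ((p1 <-> (p2 -> p2)) -> (p1 -> (p1 -> p2))) = 2/3 <-> 1 = 2/3
~((((p2 -> p2) -> (p2 -> p2)) <-> (p1 <-> (p2 <-> p2))) <-> ((p1 <-> (p2 -> p2)) -> (p1 -> (p1 -> p2)))) = ~2/3 = 1/3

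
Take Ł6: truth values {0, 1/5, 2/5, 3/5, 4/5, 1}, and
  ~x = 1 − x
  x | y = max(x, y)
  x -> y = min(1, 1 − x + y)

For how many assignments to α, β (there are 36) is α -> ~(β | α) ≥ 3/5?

23

value 1: 15 assignments (counts)
value 4/5: 6 assignments (counts)
value 3/5: 2 assignments (counts)
value 2/5: 6 assignments
value 1/5: 1 assignment
value 0: 6 assignments
So 23 of the 36 assignments meet the threshold.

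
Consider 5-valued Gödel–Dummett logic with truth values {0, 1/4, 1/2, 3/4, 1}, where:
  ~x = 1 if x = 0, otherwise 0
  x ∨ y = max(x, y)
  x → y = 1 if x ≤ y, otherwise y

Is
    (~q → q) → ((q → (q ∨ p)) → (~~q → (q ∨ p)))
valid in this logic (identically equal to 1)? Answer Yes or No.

No

Counterexample: take p = 0, q = 1/4.
~q = ~1/4 = 0
~q → q = 0 → 1/4 = 1
q ∨ p = 1/4 ∨ 0 = 1/4
q → (q ∨ p) = 1/4 → 1/4 = 1
~q = ~1/4 = 0
~~q = ~0 = 1
q ∨ p = 1/4 ∨ 0 = 1/4
~~q → (q ∨ p) = 1 → 1/4 = 1/4
(q → (q ∨ p)) → (~~q → (q ∨ p)) = 1 → 1/4 = 1/4
(~q → q) → ((q → (q ∨ p)) → (~~q → (q ∨ p))) = 1 → 1/4 = 1/4
This gives 1/4 ≠ 1.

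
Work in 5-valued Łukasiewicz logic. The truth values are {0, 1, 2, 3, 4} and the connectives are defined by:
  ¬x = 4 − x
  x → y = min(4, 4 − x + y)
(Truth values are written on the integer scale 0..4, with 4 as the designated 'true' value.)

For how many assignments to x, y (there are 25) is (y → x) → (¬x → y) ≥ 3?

value 4: 18 assignments (counts)
value 3: 2 assignments (counts)
value 2: 3 assignments
value 1: 1 assignment
value 0: 1 assignment
So 20 of the 25 assignments meet the threshold.

20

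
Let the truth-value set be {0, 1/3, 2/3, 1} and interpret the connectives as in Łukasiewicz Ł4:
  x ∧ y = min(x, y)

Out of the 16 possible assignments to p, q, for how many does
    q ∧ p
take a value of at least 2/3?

4

p = 0, q = 0 ↦ 0  <
p = 0, q = 1/3 ↦ 0  <
p = 0, q = 2/3 ↦ 0  <
p = 0, q = 1 ↦ 0  <
p = 1/3, q = 0 ↦ 0  <
p = 1/3, q = 1/3 ↦ 1/3  <
p = 1/3, q = 2/3 ↦ 1/3  <
p = 1/3, q = 1 ↦ 1/3  <
p = 2/3, q = 0 ↦ 0  <
p = 2/3, q = 1/3 ↦ 1/3  <
p = 2/3, q = 2/3 ↦ 2/3  ≥
p = 2/3, q = 1 ↦ 2/3  ≥
p = 1, q = 0 ↦ 0  <
p = 1, q = 1/3 ↦ 1/3  <
p = 1, q = 2/3 ↦ 2/3  ≥
p = 1, q = 1 ↦ 1  ≥
So 4 of the 16 assignments meet the threshold.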